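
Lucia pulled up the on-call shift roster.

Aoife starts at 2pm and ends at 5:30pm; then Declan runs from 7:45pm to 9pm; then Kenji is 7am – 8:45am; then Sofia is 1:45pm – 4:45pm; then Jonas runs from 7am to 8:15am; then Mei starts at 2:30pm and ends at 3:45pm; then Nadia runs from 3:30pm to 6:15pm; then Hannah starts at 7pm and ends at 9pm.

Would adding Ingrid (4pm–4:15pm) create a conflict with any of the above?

Yes — it overlaps Aoife, Nadia, Sofia

Kenji: ends 8:45am at or before Ingrid starts 4pm → clear.
Jonas: ends 8:15am at or before Ingrid starts 4pm → clear.
Sofia: starts 1:45pm before Ingrid ends 4:15pm, and ends 4:45pm after Ingrid starts 4pm → overlap.
Aoife: starts 2pm before Ingrid ends 4:15pm, and ends 5:30pm after Ingrid starts 4pm → overlap.
Mei: ends 3:45pm at or before Ingrid starts 4pm → clear.
Nadia: starts 3:30pm before Ingrid ends 4:15pm, and ends 6:15pm after Ingrid starts 4pm → overlap.
Hannah: starts 7pm at or after Ingrid ends 4:15pm → clear.
Declan: starts 7:45pm at or after Ingrid ends 4:15pm → clear.
Ingrid overlaps Aoife, Nadia, Sofia.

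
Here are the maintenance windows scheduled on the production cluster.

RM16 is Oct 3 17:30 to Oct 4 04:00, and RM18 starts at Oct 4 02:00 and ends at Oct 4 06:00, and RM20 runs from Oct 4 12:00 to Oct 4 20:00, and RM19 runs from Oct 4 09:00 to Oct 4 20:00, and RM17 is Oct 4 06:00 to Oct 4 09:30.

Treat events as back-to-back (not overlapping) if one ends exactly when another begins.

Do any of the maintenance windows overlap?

Yes

Check each pair: they overlap iff neither finishes before the other starts.
Sorted by start: RM16, RM18, RM17, RM19, RM20.
RM18 starts before RM16 ends → RM16 and RM18 overlap.
That's a conflict, so the schedule is not conflict-free.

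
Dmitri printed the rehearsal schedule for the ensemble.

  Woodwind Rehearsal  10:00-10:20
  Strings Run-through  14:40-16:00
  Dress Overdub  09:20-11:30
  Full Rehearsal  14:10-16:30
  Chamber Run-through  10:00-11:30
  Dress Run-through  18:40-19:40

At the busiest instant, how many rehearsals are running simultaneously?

3

Walk through starts and ends in time order (an end at T is processed before a start at T):
09:20 start Dress Overdub → 1
10:00 start Chamber Run-through → 2
10:00 start Woodwind Rehearsal → 3
10:20 end Woodwind Rehearsal → 2
11:30 end Chamber Run-through → 1
11:30 end Dress Overdub → 0
14:10 start Full Rehearsal → 1
14:40 start Strings Run-through → 2
16:00 end Strings Run-through → 1
16:30 end Full Rehearsal → 0
18:40 start Dress Run-through → 1
19:40 end Dress Run-through → 0
Peak is 3, at 10:00 (Chamber Run-through, Dress Overdub, Woodwind Rehearsal).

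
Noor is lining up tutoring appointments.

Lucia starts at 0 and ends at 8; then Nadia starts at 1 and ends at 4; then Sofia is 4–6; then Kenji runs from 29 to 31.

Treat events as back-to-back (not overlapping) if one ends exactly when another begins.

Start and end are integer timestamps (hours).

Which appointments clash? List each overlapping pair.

Two intervals overlap when each starts before the other ends.
Sorted by start: Lucia, Nadia, Sofia, Kenji.
Nadia starts before Lucia ends → Lucia and Nadia overlap.
Sofia starts before Lucia ends → Lucia and Sofia overlap.
Kenji starts after Lucia ends.
Sofia starts exactly when Nadia ends (back-to-back, no overlap), so nothing later overlaps Nadia either.
Kenji starts after Sofia ends.

Lucia & Nadia, Lucia & Sofia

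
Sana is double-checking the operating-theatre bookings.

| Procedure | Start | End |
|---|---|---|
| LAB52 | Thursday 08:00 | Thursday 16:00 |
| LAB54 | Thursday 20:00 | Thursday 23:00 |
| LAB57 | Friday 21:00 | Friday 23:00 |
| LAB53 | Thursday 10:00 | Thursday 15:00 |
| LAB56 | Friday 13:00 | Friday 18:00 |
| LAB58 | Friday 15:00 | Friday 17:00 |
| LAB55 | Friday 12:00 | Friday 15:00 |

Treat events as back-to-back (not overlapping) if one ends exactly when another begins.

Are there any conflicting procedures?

Yes

Check each pair: they overlap iff neither finishes before the other starts.
Sorted by start: LAB52, LAB53, LAB54, LAB55, LAB56, LAB58, LAB57.
LAB53 starts before LAB52 ends → LAB52 and LAB53 overlap.
That's a conflict, so the schedule is not conflict-free.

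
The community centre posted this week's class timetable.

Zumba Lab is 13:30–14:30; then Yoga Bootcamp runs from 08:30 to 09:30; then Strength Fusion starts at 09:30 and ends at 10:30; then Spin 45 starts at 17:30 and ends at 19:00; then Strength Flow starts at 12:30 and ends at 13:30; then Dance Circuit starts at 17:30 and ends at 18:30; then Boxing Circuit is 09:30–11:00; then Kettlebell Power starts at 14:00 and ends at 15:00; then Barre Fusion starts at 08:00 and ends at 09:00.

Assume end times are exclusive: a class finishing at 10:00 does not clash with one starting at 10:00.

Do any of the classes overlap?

Check each pair: they overlap iff neither finishes before the other starts.
Sorted by start: Barre Fusion, Yoga Bootcamp, Strength Fusion, Boxing Circuit, Strength Flow, Zumba Lab, Kettlebell Power, Dance Circuit, Spin 45.
Yoga Bootcamp starts before Barre Fusion ends → Barre Fusion and Yoga Bootcamp overlap.
That's a conflict, so the schedule is not conflict-free.

Yes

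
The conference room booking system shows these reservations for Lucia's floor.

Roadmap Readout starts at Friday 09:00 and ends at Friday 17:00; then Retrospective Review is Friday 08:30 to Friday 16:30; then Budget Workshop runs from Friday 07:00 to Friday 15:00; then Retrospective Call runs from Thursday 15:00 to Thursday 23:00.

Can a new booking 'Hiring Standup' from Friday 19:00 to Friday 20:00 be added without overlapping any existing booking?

Yes — the slot is free

Retrospective Call: ends Thursday 23:00 at or before Hiring Standup starts Friday 19:00 → clear.
Budget Workshop: ends Friday 15:00 at or before Hiring Standup starts Friday 19:00 → clear.
Retrospective Review: ends Friday 16:30 at or before Hiring Standup starts Friday 19:00 → clear.
Roadmap Readout: ends Friday 17:00 at or before Hiring Standup starts Friday 19:00 → clear.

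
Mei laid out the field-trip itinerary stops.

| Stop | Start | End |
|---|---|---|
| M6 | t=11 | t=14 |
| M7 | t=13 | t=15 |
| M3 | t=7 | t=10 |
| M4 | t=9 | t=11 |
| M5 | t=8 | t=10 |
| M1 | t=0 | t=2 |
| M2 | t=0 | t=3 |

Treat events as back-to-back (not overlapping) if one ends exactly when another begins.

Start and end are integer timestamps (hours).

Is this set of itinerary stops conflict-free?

No

Sorted by start: M1, M2, M3, M5, M4, M6, M7.
M2 starts before M1 ends → M1 and M2 overlap.
That's a conflict, so the schedule is not conflict-free.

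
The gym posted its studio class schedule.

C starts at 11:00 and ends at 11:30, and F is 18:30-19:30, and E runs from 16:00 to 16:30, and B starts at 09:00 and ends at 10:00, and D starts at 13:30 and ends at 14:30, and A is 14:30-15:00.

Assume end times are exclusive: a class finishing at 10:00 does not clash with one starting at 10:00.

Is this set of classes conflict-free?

Yes

Two intervals overlap when each starts before the other ends.
Sorted by start: B, C, D, A, E, F.
C starts after B ends; B is clear from here.
D starts after C ends; C is clear from here.
A starts exactly when D ends (back-to-back, no overlap); D is clear from here.
E starts after A ends; A is clear from here.
F starts after E ends.
Every pair is clear; the schedule has no overlaps.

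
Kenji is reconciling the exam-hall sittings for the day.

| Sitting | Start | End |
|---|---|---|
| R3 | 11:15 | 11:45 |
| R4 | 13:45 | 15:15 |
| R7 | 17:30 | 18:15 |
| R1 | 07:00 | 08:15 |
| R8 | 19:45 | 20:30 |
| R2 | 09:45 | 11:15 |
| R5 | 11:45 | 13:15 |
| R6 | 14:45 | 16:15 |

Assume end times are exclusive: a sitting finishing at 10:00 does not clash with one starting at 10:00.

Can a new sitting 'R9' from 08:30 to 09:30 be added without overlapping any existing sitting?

R1: ends 08:15 at or before R9 starts 08:30 → clear.
R2: starts 09:45 at or after R9 ends 09:30 → clear.
R3: starts 11:15 at or after R9 ends 09:30 → clear.
R5: starts 11:45 at or after R9 ends 09:30 → clear.
R4: starts 13:45 at or after R9 ends 09:30 → clear.
R6: starts 14:45 at or after R9 ends 09:30 → clear.
R7: starts 17:30 at or after R9 ends 09:30 → clear.
R8: starts 19:45 at or after R9 ends 09:30 → clear.

Yes — the slot is free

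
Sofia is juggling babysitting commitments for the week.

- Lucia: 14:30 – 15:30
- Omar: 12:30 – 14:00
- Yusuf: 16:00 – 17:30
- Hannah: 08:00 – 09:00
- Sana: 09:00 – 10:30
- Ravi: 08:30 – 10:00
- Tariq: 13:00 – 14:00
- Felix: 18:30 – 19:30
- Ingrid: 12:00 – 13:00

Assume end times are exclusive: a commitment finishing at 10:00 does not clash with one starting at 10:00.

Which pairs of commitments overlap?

Hannah & Ravi, Ingrid & Omar, Omar & Tariq, Ravi & Sana

Sorted by start: Hannah, Ravi, Sana, Ingrid, Omar, Tariq, Lucia, Yusuf, Felix.
Ravi starts before Hannah ends → Hannah and Ravi overlap.
Sana starts exactly when Hannah ends (back-to-back, no overlap) — done with Hannah.
Sana starts before Ravi ends → Ravi and Sana overlap.
Ingrid starts after Ravi ends — done with Ravi.
Ingrid starts after Sana ends — done with Sana.
Omar starts before Ingrid ends → Ingrid and Omar overlap.
Tariq starts exactly when Ingrid ends (back-to-back, no overlap) — done with Ingrid.
Tariq starts before Omar ends → Omar and Tariq overlap.
Lucia starts after Omar ends — done with Omar.
Lucia starts after Tariq ends — done with Tariq.
Yusuf starts after Lucia ends — done with Lucia.
Felix starts after Yusuf ends.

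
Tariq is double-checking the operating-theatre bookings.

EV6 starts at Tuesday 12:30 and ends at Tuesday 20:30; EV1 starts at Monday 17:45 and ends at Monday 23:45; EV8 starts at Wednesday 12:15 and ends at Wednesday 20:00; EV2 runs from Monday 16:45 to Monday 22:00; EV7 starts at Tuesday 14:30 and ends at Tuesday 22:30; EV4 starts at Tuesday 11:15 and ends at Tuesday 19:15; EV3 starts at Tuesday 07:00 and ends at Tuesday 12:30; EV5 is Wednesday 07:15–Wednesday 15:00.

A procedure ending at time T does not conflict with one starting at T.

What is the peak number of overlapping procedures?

Walk through starts and ends in time order (an end at T is processed before a start at T):
Monday 16:45 start EV2 → 1
Monday 17:45 start EV1 → 2
Monday 22:00 end EV2 → 1
Monday 23:45 end EV1 → 0
Tuesday 07:00 start EV3 → 1
Tuesday 11:15 start EV4 → 2
Tuesday 12:30 end EV3 → 1
Tuesday 12:30 start EV6 → 2
Tuesday 14:30 start EV7 → 3
Tuesday 19:15 end EV4 → 2
Tuesday 20:30 end EV6 → 1
Tuesday 22:30 end EV7 → 0
Wednesday 07:15 start EV5 → 1
Wednesday 12:15 start EV8 → 2
Wednesday 15:00 end EV5 → 1
Wednesday 20:00 end EV8 → 0
Peak is 3, at Tuesday 14:30 (EV4, EV6, EV7).

3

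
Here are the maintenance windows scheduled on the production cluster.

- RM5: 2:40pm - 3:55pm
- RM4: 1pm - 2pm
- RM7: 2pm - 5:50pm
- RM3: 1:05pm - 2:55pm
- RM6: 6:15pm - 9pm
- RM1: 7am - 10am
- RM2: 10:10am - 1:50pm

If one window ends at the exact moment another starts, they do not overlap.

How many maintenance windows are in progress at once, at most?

Sort all start/end points and keep a running count:
7am start RM1 → 1
10am end RM1 → 0
10:10am start RM2 → 1
1pm start RM4 → 2
1:05pm start RM3 → 3
1:50pm end RM2 → 2
2pm end RM4 → 1
2pm start RM7 → 2
2:40pm start RM5 → 3
2:55pm end RM3 → 2
3:55pm end RM5 → 1
5:50pm end RM7 → 0
6:15pm start RM6 → 1
9pm end RM6 → 0
Peak is 3, at 1:05pm (RM2, RM3, RM4).

3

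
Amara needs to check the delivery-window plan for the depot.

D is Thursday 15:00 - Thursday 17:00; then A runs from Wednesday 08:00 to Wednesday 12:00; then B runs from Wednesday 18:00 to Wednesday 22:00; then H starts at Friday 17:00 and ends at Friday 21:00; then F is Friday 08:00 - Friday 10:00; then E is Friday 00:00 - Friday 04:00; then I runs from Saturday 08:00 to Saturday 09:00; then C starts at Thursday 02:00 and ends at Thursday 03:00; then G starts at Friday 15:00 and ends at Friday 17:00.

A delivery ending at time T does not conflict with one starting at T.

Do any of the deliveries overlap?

Sorted by start: A, B, C, D, E, F, G, H, I.
B starts after A ends, so nothing later overlaps A either.
C starts after B ends, so nothing later overlaps B either.
D starts after C ends, so nothing later overlaps C either.
E starts after D ends, so nothing later overlaps D either.
F starts after E ends, so nothing later overlaps E either.
G starts after F ends, so nothing later overlaps F either.
H starts exactly when G ends (back-to-back, no overlap), so nothing later overlaps G either.
I starts after H ends.
Every pair is clear; the schedule has no overlaps.

No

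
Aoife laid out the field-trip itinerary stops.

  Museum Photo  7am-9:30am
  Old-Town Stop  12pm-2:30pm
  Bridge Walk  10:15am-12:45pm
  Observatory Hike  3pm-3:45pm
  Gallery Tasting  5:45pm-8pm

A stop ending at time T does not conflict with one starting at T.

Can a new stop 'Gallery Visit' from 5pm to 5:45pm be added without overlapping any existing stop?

Museum Photo: ends 9:30am at or before Gallery Visit starts 5pm → clear.
Bridge Walk: ends 12:45pm at or before Gallery Visit starts 5pm → clear.
Old-Town Stop: ends 2:30pm at or before Gallery Visit starts 5pm → clear.
Observatory Hike: ends 3:45pm at or before Gallery Visit starts 5pm → clear.
Gallery Tasting: starts 5:45pm at or after Gallery Visit ends 5:45pm → clear.

Yes — the slot is free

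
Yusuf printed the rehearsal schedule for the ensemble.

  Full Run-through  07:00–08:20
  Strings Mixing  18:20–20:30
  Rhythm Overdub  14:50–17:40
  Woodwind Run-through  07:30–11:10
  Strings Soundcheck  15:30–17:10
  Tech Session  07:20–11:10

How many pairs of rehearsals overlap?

Check each pair: they overlap iff neither finishes before the other starts.
Sorted by start: Full Run-through, Tech Session, Woodwind Run-through, Rhythm Overdub, Strings Soundcheck, Strings Mixing.
Tech Session starts before Full Run-through ends → Full Run-through and Tech Session overlap.
Woodwind Run-through starts before Full Run-through ends → Full Run-through and Woodwind Run-through overlap.
Rhythm Overdub starts after Full Run-through ends, so nothing later overlaps Full Run-through either.
Woodwind Run-through starts before Tech Session ends → Tech Session and Woodwind Run-through overlap.
Rhythm Overdub starts after Tech Session ends, so nothing later overlaps Tech Session either.
Rhythm Overdub starts after Woodwind Run-through ends, so nothing later overlaps Woodwind Run-through either.
Strings Soundcheck starts before Rhythm Overdub ends → Rhythm Overdub and Strings Soundcheck overlap.
Strings Mixing starts after Rhythm Overdub ends.
Strings Mixing starts after Strings Soundcheck ends.
Overlapping pairs: Full Run-through & Tech Session, Full Run-through & Woodwind Run-through, Rhythm Overdub & Strings Soundcheck, Tech Session & Woodwind Run-through — 4 in total.

4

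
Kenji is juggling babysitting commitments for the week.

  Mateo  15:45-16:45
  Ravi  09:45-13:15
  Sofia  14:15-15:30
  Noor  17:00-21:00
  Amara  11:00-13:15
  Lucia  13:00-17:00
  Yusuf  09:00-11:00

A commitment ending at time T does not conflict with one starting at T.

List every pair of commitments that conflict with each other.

Sorted by start: Yusuf, Ravi, Amara, Lucia, Sofia, Mateo, Noor.
Ravi starts before Yusuf ends → Yusuf and Ravi overlap.
Amara starts exactly when Yusuf ends (back-to-back, no overlap); Yusuf is clear from here.
Amara starts before Ravi ends → Ravi and Amara overlap.
Lucia starts before Ravi ends → Ravi and Lucia overlap.
Sofia starts after Ravi ends; Ravi is clear from here.
Lucia starts before Amara ends → Amara and Lucia overlap.
Sofia starts after Amara ends; Amara is clear from here.
Sofia starts before Lucia ends → Lucia and Sofia overlap.
Mateo starts before Lucia ends → Lucia and Mateo overlap.
Noor starts exactly when Lucia ends (back-to-back, no overlap).
Mateo starts after Sofia ends; Sofia is clear from here.
Noor starts after Mateo ends.

Amara & Lucia, Amara & Ravi, Lucia & Mateo, Lucia & Ravi, Lucia & Sofia, Ravi & Yusuf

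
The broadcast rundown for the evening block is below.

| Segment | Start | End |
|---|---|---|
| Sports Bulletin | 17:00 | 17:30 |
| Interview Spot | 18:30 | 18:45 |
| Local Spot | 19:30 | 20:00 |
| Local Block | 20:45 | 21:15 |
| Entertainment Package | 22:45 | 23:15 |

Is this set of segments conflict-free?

Yes

Sorted by start: Sports Bulletin, Interview Spot, Local Spot, Local Block, Entertainment Package.
Interview Spot starts after Sports Bulletin ends; Sports Bulletin is clear from here.
Local Spot starts after Interview Spot ends; Interview Spot is clear from here.
Local Block starts after Local Spot ends; Local Spot is clear from here.
Entertainment Package starts after Local Block ends.
Every pair is clear; the schedule has no overlaps.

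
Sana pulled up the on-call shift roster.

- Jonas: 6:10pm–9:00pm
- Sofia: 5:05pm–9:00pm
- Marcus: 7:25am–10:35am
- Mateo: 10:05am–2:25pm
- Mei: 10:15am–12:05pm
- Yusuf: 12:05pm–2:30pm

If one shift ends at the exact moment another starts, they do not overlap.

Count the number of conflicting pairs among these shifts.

Sorted by start: Marcus, Mateo, Mei, Yusuf, Sofia, Jonas.
Mateo starts before Marcus ends → Marcus and Mateo overlap.
Mei starts before Marcus ends → Marcus and Mei overlap.
Yusuf starts after Marcus ends, so nothing later overlaps Marcus either.
Mei starts before Mateo ends → Mateo and Mei overlap.
Yusuf starts before Mateo ends → Mateo and Yusuf overlap.
Sofia starts after Mateo ends, so nothing later overlaps Mateo either.
Yusuf starts exactly when Mei ends (back-to-back, no overlap), so nothing later overlaps Mei either.
Sofia starts after Yusuf ends, so nothing later overlaps Yusuf either.
Jonas starts before Sofia ends → Sofia and Jonas overlap.
Overlapping pairs: Jonas & Sofia, Marcus & Mateo, Marcus & Mei, Mateo & Mei, Mateo & Yusuf — 5 in total.

5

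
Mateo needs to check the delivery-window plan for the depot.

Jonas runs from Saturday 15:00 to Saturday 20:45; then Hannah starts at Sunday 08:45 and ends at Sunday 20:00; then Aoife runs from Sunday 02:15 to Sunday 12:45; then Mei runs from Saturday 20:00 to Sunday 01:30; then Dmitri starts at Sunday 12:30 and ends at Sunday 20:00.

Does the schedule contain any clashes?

Yes

Sorted by start: Jonas, Mei, Aoife, Hannah, Dmitri.
Mei starts before Jonas ends → Jonas and Mei overlap.
That's a conflict, so the schedule is not conflict-free.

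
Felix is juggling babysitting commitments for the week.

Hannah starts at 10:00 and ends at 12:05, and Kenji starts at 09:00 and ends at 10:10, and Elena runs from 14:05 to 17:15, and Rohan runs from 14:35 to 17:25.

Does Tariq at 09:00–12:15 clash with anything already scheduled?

Kenji: starts 09:00 before Tariq ends 12:15, and ends 10:10 after Tariq starts 09:00 → overlap.
Hannah: starts 10:00 before Tariq ends 12:15, and ends 12:05 after Tariq starts 09:00 → overlap.
Elena: starts 14:05 at or after Tariq ends 12:15 → clear.
Rohan: starts 14:35 at or after Tariq ends 12:15 → clear.
Tariq overlaps Hannah, Kenji.

Yes — it overlaps Hannah, Kenji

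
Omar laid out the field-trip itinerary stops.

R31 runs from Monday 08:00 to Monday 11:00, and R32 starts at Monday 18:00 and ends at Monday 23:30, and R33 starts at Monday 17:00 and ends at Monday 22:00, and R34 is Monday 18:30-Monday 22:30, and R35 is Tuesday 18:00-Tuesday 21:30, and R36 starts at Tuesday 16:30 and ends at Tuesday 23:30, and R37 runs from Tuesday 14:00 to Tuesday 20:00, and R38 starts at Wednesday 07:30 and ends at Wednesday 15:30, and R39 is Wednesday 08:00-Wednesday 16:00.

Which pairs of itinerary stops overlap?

R32 & R33, R32 & R34, R33 & R34, R35 & R36, R35 & R37, R36 & R37, R38 & R39

Sorted by start: R31, R33, R32, R34, R37, R36, R35, R38, R39.
R33 starts after R31 ends, so nothing later overlaps R31 either.
R32 starts before R33 ends → R33 and R32 overlap.
R34 starts before R33 ends → R33 and R34 overlap.
R37 starts after R33 ends, so nothing later overlaps R33 either.
R34 starts before R32 ends → R32 and R34 overlap.
R37 starts after R32 ends, so nothing later overlaps R32 either.
R37 starts after R34 ends, so nothing later overlaps R34 either.
R36 starts before R37 ends → R37 and R36 overlap.
R35 starts before R37 ends → R37 and R35 overlap.
R38 starts after R37 ends, so nothing later overlaps R37 either.
R35 starts before R36 ends → R36 and R35 overlap.
R38 starts after R36 ends, so nothing later overlaps R36 either.
R38 starts after R35 ends, so nothing later overlaps R35 either.
R39 starts before R38 ends → R38 and R39 overlap.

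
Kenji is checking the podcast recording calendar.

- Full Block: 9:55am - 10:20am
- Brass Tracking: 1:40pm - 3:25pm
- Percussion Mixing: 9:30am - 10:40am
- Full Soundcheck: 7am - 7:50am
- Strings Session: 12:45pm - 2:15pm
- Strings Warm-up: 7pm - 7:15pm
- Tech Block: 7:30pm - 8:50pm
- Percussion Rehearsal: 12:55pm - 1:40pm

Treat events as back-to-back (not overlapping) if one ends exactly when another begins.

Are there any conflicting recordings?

Yes

Two intervals overlap when each starts before the other ends.
Sorted by start: Full Soundcheck, Percussion Mixing, Full Block, Strings Session, Percussion Rehearsal, Brass Tracking, Strings Warm-up, Tech Block.
Percussion Mixing starts after Full Soundcheck ends, so Full Soundcheck has no further overlaps.
Full Block starts before Percussion Mixing ends → Percussion Mixing and Full Block overlap.
That's a conflict, so the schedule is not conflict-free.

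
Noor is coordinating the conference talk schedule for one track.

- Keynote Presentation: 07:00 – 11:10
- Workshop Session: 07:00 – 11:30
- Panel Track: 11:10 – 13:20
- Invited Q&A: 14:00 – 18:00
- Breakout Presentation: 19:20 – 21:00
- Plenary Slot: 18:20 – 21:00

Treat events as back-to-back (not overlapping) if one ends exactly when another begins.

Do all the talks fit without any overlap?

Sorted by start: Keynote Presentation, Workshop Session, Panel Track, Invited Q&A, Plenary Slot, Breakout Presentation.
Workshop Session starts before Keynote Presentation ends → Keynote Presentation and Workshop Session overlap.
That's a conflict, so the schedule is not conflict-free.

No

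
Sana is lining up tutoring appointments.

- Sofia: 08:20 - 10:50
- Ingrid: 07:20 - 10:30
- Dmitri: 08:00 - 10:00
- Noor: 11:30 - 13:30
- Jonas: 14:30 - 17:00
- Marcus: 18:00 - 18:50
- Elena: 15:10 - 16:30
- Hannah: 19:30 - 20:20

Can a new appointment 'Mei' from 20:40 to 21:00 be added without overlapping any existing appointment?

Yes — the slot is free

Ingrid: ends 10:30 at or before Mei starts 20:40 → clear.
Dmitri: ends 10:00 at or before Mei starts 20:40 → clear.
Sofia: ends 10:50 at or before Mei starts 20:40 → clear.
Noor: ends 13:30 at or before Mei starts 20:40 → clear.
Jonas: ends 17:00 at or before Mei starts 20:40 → clear.
Elena: ends 16:30 at or before Mei starts 20:40 → clear.
Marcus: ends 18:50 at or before Mei starts 20:40 → clear.
Hannah: ends 20:20 at or before Mei starts 20:40 → clear.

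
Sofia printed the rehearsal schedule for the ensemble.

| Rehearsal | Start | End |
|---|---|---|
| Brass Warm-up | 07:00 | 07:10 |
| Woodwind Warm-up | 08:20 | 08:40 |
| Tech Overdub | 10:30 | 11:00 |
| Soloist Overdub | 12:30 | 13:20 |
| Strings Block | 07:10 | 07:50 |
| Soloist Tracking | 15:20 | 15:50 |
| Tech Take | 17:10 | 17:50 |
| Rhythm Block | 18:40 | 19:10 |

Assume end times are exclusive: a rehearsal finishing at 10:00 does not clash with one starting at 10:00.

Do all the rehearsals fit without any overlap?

Yes

Sorted by start: Brass Warm-up, Strings Block, Woodwind Warm-up, Tech Overdub, Soloist Overdub, Soloist Tracking, Tech Take, Rhythm Block.
Strings Block starts exactly when Brass Warm-up ends (back-to-back, no overlap); Brass Warm-up is clear from here.
Woodwind Warm-up starts after Strings Block ends; Strings Block is clear from here.
Tech Overdub starts after Woodwind Warm-up ends; Woodwind Warm-up is clear from here.
Soloist Overdub starts after Tech Overdub ends; Tech Overdub is clear from here.
Soloist Tracking starts after Soloist Overdub ends; Soloist Overdub is clear from here.
Tech Take starts after Soloist Tracking ends; Soloist Tracking is clear from here.
Rhythm Block starts after Tech Take ends.
Every pair is clear; the schedule has no overlaps.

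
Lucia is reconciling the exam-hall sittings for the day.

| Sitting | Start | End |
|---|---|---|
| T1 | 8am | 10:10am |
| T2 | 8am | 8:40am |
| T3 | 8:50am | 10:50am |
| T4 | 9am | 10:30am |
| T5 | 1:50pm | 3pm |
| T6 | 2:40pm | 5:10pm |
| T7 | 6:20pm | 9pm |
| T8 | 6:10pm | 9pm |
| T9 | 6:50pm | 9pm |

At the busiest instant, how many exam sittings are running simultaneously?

3

Walk through starts and ends in time order (an end at T is processed before a start at T):
8am start T1 → 1
8am start T2 → 2
8:40am end T2 → 1
8:50am start T3 → 2
9am start T4 → 3
10:10am end T1 → 2
10:30am end T4 → 1
10:50am end T3 → 0
1:50pm start T5 → 1
2:40pm start T6 → 2
3pm end T5 → 1
5:10pm end T6 → 0
6:10pm start T8 → 1
6:20pm start T7 → 2
6:50pm start T9 → 3
9pm end T7 → 2
9pm end T8 → 1
9pm end T9 → 0
Peak is 3, at 9am (T1, T3, T4).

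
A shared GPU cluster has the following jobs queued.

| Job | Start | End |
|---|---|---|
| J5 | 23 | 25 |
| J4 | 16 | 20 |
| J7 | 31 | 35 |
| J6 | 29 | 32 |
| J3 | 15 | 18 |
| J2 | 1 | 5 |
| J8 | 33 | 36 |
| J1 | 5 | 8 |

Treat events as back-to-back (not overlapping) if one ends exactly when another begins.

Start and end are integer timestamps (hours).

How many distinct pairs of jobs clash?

Sorted by start: J2, J1, J3, J4, J5, J6, J7, J8.
J1 starts exactly when J2 ends (back-to-back, no overlap) — done with J2.
J3 starts after J1 ends — done with J1.
J4 starts before J3 ends → J3 and J4 overlap.
J5 starts after J3 ends — done with J3.
J5 starts after J4 ends — done with J4.
J6 starts after J5 ends — done with J5.
J7 starts before J6 ends → J6 and J7 overlap.
J8 starts after J6 ends.
J8 starts before J7 ends → J7 and J8 overlap.
Overlapping pairs: J3 & J4, J6 & J7, J7 & J8 — 3 in total.

3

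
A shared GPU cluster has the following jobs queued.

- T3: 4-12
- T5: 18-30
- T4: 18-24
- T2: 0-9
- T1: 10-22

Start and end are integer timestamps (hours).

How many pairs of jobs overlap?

Sorted by start: T2, T3, T1, T4, T5.
T3 starts before T2 ends → T2 and T3 overlap.
T1 starts after T2 ends, so nothing later overlaps T2 either.
T1 starts before T3 ends → T3 and T1 overlap.
T4 starts after T3 ends, so nothing later overlaps T3 either.
T4 starts before T1 ends → T1 and T4 overlap.
T5 starts before T1 ends → T1 and T5 overlap.
T5 starts before T4 ends → T4 and T5 overlap.
Overlapping pairs: T1 & T3, T1 & T4, T1 & T5, T2 & T3, T4 & T5 — 5 in total.

5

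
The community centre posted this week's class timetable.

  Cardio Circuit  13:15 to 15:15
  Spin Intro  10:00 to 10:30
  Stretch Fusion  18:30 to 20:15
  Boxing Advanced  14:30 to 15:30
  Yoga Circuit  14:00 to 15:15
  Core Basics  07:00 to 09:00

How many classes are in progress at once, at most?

Walk through starts and ends in time order (an end at T is processed before a start at T):
07:00 start Core Basics → 1
09:00 end Core Basics → 0
10:00 start Spin Intro → 1
10:30 end Spin Intro → 0
13:15 start Cardio Circuit → 1
14:00 start Yoga Circuit → 2
14:30 start Boxing Advanced → 3
15:15 end Cardio Circuit → 2
15:15 end Yoga Circuit → 1
15:30 end Boxing Advanced → 0
18:30 start Stretch Fusion → 1
20:15 end Stretch Fusion → 0
Peak is 3, at 14:30 (Boxing Advanced, Cardio Circuit, Yoga Circuit).

3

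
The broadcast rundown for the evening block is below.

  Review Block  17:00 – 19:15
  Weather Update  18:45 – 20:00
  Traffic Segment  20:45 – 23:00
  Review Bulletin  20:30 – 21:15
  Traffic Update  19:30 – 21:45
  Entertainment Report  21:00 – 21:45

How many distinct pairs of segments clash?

Check each pair: they overlap iff neither finishes before the other starts.
Sorted by start: Review Block, Weather Update, Traffic Update, Review Bulletin, Traffic Segment, Entertainment Report.
Weather Update starts before Review Block ends → Review Block and Weather Update overlap.
Traffic Update starts after Review Block ends, so nothing later overlaps Review Block either.
Traffic Update starts before Weather Update ends → Weather Update and Traffic Update overlap.
Review Bulletin starts after Weather Update ends, so nothing later overlaps Weather Update either.
Review Bulletin starts before Traffic Update ends → Traffic Update and Review Bulletin overlap.
Traffic Segment starts before Traffic Update ends → Traffic Update and Traffic Segment overlap.
Entertainment Report starts before Traffic Update ends → Traffic Update and Entertainment Report overlap.
Traffic Segment starts before Review Bulletin ends → Review Bulletin and Traffic Segment overlap.
Entertainment Report starts before Review Bulletin ends → Review Bulletin and Entertainment Report overlap.
Entertainment Report starts before Traffic Segment ends → Traffic Segment and Entertainment Report overlap.
Overlapping pairs: Entertainment Report & Review Bulletin, Entertainment Report & Traffic Segment, Entertainment Report & Traffic Update, Review Block & Weather Update, Review Bulletin & Traffic Segment, Review Bulletin & Traffic Update, Traffic Segment & Traffic Update, Traffic Update & Weather Update — 8 in total.

8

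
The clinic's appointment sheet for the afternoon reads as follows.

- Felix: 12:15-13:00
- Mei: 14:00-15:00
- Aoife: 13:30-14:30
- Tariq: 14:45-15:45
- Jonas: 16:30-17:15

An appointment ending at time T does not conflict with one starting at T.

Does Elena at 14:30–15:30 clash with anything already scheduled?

Yes — it overlaps Mei, Tariq

Felix: ends 13:00 at or before Elena starts 14:30 → clear.
Aoife: ends 14:30 at or before Elena starts 14:30 → clear.
Mei: starts 14:00 before Elena ends 15:30, and ends 15:00 after Elena starts 14:30 → overlap.
Tariq: starts 14:45 before Elena ends 15:30, and ends 15:45 after Elena starts 14:30 → overlap.
Jonas: starts 16:30 at or after Elena ends 15:30 → clear.
Elena overlaps Mei, Tariq.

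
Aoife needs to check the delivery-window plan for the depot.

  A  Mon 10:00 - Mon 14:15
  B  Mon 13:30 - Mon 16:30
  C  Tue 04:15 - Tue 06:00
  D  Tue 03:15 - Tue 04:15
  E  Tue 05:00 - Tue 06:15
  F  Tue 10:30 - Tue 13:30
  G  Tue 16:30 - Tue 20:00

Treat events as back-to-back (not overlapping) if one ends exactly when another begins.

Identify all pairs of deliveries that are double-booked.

Sorted by start: A, B, D, C, E, F, G.
B starts before A ends → A and B overlap.
D starts after A ends — done with A.
D starts after B ends — done with B.
C starts exactly when D ends (back-to-back, no overlap) — done with D.
E starts before C ends → C and E overlap.
F starts after C ends — done with C.
F starts after E ends — done with E.
G starts after F ends.

A & B, C & E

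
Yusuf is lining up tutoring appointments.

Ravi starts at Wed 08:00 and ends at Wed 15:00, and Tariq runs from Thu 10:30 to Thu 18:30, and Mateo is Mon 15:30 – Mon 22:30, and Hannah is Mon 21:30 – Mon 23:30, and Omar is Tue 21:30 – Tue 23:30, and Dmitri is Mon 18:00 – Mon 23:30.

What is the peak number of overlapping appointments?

Walk through starts and ends in time order (an end at T is processed before a start at T):
Mon 15:30 start Mateo → 1
Mon 18:00 start Dmitri → 2
Mon 21:30 start Hannah → 3
Mon 22:30 end Mateo → 2
Mon 23:30 end Dmitri → 1
Mon 23:30 end Hannah → 0
Tue 21:30 start Omar → 1
Tue 23:30 end Omar → 0
Wed 08:00 start Ravi → 1
Wed 15:00 end Ravi → 0
Thu 10:30 start Tariq → 1
Thu 18:30 end Tariq → 0
Peak is 3, at Mon 21:30 (Dmitri, Hannah, Mateo).

3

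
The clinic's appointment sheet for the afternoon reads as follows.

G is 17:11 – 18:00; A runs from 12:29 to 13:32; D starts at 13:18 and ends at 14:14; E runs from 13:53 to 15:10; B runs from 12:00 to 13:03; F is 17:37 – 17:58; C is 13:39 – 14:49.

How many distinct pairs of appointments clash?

6

Two intervals overlap when each starts before the other ends.
Sorted by start: B, A, D, C, E, G, F.
A starts before B ends → B and A overlap.
D starts after B ends, so B has no further overlaps.
D starts before A ends → A and D overlap.
C starts after A ends, so A has no further overlaps.
C starts before D ends → D and C overlap.
E starts before D ends → D and E overlap.
G starts after D ends, so D has no further overlaps.
E starts before C ends → C and E overlap.
G starts after C ends, so C has no further overlaps.
G starts after E ends, so E has no further overlaps.
F starts before G ends → G and F overlap.
Overlapping pairs: A & B, A & D, C & D, C & E, D & E, F & G — 6 in total.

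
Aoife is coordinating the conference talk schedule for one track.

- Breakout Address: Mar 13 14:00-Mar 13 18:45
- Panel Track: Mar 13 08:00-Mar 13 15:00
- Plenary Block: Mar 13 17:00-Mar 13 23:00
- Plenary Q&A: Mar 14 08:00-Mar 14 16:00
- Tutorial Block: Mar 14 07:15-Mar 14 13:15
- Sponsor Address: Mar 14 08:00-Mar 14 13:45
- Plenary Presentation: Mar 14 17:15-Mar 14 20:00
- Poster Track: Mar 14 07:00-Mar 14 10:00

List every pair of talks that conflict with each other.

Check each pair: they overlap iff neither finishes before the other starts.
Sorted by start: Panel Track, Breakout Address, Plenary Block, Poster Track, Tutorial Block, Plenary Q&A, Sponsor Address, Plenary Presentation.
Breakout Address starts before Panel Track ends → Panel Track and Breakout Address overlap.
Plenary Block starts after Panel Track ends, so Panel Track has no further overlaps.
Plenary Block starts before Breakout Address ends → Breakout Address and Plenary Block overlap.
Poster Track starts after Breakout Address ends, so Breakout Address has no further overlaps.
Poster Track starts after Plenary Block ends, so Plenary Block has no further overlaps.
Tutorial Block starts before Poster Track ends → Poster Track and Tutorial Block overlap.
Plenary Q&A starts before Poster Track ends → Poster Track and Plenary Q&A overlap.
Sponsor Address starts before Poster Track ends → Poster Track and Sponsor Address overlap.
Plenary Presentation starts after Poster Track ends.
Plenary Q&A starts before Tutorial Block ends → Tutorial Block and Plenary Q&A overlap.
Sponsor Address starts before Tutorial Block ends → Tutorial Block and Sponsor Address overlap.
Plenary Presentation starts after Tutorial Block ends.
Sponsor Address starts before Plenary Q&A ends → Plenary Q&A and Sponsor Address overlap.
Plenary Presentation starts after Plenary Q&A ends.
Plenary Presentation starts after Sponsor Address ends.

Breakout Address & Panel Track, Breakout Address & Plenary Block, Plenary Q&A & Poster Track, Plenary Q&A & Sponsor Address, Plenary Q&A & Tutorial Block, Poster Track & Sponsor Address, Poster Track & Tutorial Block, Sponsor Address & Tutorial Block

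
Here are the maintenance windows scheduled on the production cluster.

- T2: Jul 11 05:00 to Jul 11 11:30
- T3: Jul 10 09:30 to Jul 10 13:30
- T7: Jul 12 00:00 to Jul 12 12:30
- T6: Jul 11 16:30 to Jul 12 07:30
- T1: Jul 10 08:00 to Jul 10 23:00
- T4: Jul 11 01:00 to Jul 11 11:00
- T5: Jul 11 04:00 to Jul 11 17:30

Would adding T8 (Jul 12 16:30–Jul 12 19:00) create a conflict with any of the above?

T1: ends Jul 10 23:00 at or before T8 starts Jul 12 16:30 → clear.
T3: ends Jul 10 13:30 at or before T8 starts Jul 12 16:30 → clear.
T4: ends Jul 11 11:00 at or before T8 starts Jul 12 16:30 → clear.
T5: ends Jul 11 17:30 at or before T8 starts Jul 12 16:30 → clear.
T2: ends Jul 11 11:30 at or before T8 starts Jul 12 16:30 → clear.
T6: ends Jul 12 07:30 at or before T8 starts Jul 12 16:30 → clear.
T7: ends Jul 12 12:30 at or before T8 starts Jul 12 16:30 → clear.

No — it doesn't clash with anything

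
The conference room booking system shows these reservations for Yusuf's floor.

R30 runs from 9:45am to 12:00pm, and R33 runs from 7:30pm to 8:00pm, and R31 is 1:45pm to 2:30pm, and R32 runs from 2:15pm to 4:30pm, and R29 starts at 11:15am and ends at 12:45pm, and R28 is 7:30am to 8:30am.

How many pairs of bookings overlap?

Check each pair: they overlap iff neither finishes before the other starts.
Sorted by start: R28, R30, R29, R31, R32, R33.
R30 starts after R28 ends, so nothing later overlaps R28 either.
R29 starts before R30 ends → R30 and R29 overlap.
R31 starts after R30 ends, so nothing later overlaps R30 either.
R31 starts after R29 ends, so nothing later overlaps R29 either.
R32 starts before R31 ends → R31 and R32 overlap.
R33 starts after R31 ends.
R33 starts after R32 ends.
Overlapping pairs: R29 & R30, R31 & R32 — 2 in total.

2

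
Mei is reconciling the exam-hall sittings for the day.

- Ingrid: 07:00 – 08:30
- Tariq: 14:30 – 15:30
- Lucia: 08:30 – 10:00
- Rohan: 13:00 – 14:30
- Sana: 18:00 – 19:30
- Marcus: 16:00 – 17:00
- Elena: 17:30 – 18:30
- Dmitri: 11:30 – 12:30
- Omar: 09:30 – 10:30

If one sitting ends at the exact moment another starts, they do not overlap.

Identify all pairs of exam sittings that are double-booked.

Elena & Sana, Lucia & Omar

Sorted by start: Ingrid, Lucia, Omar, Dmitri, Rohan, Tariq, Marcus, Elena, Sana.
Lucia starts exactly when Ingrid ends (back-to-back, no overlap) — done with Ingrid.
Omar starts before Lucia ends → Lucia and Omar overlap.
Dmitri starts after Lucia ends — done with Lucia.
Dmitri starts after Omar ends — done with Omar.
Rohan starts after Dmitri ends — done with Dmitri.
Tariq starts exactly when Rohan ends (back-to-back, no overlap) — done with Rohan.
Marcus starts after Tariq ends — done with Tariq.
Elena starts after Marcus ends — done with Marcus.
Sana starts before Elena ends → Elena and Sana overlap.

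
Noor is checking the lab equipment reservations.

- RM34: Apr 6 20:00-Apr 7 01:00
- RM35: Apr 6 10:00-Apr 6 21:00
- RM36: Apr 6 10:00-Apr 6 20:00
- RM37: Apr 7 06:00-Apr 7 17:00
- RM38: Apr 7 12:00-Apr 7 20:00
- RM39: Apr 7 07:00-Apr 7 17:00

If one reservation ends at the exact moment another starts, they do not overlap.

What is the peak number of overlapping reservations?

3

Sweep the timeline, counting +1 at each start and −1 at each end (ends before starts at a tie):
Apr 6 10:00 start RM35 → 1
Apr 6 10:00 start RM36 → 2
Apr 6 20:00 end RM36 → 1
Apr 6 20:00 start RM34 → 2
Apr 6 21:00 end RM35 → 1
Apr 7 01:00 end RM34 → 0
Apr 7 06:00 start RM37 → 1
Apr 7 07:00 start RM39 → 2
Apr 7 12:00 start RM38 → 3
Apr 7 17:00 end RM37 → 2
Apr 7 17:00 end RM39 → 1
Apr 7 20:00 end RM38 → 0
Peak is 3, at Apr 7 12:00 (RM37, RM38, RM39).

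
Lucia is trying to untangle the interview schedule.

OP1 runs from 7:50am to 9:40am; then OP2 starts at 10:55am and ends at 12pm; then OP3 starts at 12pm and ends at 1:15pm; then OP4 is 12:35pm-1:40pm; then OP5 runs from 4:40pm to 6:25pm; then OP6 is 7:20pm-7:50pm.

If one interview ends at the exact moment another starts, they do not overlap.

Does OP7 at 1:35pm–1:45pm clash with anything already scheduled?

OP1: ends 9:40am at or before OP7 starts 1:35pm → clear.
OP2: ends 12pm at or before OP7 starts 1:35pm → clear.
OP3: ends 1:15pm at or before OP7 starts 1:35pm → clear.
OP4: starts 12:35pm before OP7 ends 1:45pm, and ends 1:40pm after OP7 starts 1:35pm → overlap.
OP5: starts 4:40pm at or after OP7 ends 1:45pm → clear.
OP6: starts 7:20pm at or after OP7 ends 1:45pm → clear.
OP7 overlaps OP4.

Yes — it overlaps OP4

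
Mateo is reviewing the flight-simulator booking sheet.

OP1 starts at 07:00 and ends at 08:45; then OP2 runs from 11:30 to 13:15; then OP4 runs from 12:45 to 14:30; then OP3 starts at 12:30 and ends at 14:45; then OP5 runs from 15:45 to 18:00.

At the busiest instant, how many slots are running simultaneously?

3

Walk through starts and ends in time order (an end at T is processed before a start at T):
07:00 start OP1 → 1
08:45 end OP1 → 0
11:30 start OP2 → 1
12:30 start OP3 → 2
12:45 start OP4 → 3
13:15 end OP2 → 2
14:30 end OP4 → 1
14:45 end OP3 → 0
15:45 start OP5 → 1
18:00 end OP5 → 0
Peak is 3, at 12:45 (OP2, OP3, OP4).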